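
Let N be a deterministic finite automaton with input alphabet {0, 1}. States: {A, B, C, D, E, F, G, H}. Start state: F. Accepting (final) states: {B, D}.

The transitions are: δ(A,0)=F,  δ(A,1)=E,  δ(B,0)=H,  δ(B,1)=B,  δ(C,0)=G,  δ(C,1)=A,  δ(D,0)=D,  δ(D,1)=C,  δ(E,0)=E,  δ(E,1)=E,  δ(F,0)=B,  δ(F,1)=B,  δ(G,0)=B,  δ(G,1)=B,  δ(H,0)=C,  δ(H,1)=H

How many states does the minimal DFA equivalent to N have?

6

Reachable states from the start: {A,B,C,E,F,G,H}. Unreachable: {D} — drop them.
Initial partition by acceptance: {B} | {A,C,E,F,G,H}.
On input 0, block {A,C,E,F,G,H} splits into {A,C,E,H} and {F,G}.
Refine {A,C,E,H} on symbol 0: members go to different blocks, giving {A,C} and {E,H}.
On input 1, block {A,C} splits into {A} and {C}.
Refine {E,H} on symbol 0: members go to different blocks, giving {E} and {H}.
The partition is now stable with 6 blocks: {B} | {A} | {F,G} | {E} | {C} | {H}.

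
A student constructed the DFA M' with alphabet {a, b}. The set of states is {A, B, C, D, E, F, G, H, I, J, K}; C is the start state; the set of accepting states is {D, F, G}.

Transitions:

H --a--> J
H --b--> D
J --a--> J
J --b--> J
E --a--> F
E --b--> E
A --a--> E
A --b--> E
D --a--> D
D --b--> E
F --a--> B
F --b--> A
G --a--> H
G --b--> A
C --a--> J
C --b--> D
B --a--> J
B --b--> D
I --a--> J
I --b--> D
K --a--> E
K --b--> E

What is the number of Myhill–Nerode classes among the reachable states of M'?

States {G,H,I,K} cannot be reached from the start state, so discard them.
P0 = {D,F} | {A,B,C,E,J}.
Split {D,F} by δ(·,a) → {D} and {F}.
Split {A,B,C,E,J} by δ(·,a) → {A,B,C,J} and {E}.
Refine {A,B,C,J} on symbol a: members go to different blocks, giving {B,C,J} and {A}.
Split {B,C,J} by δ(·,b) → {B,C} and {J}.
The partition is now stable with 6 blocks: {D} | {B,C} | {F} | {E} | {A} | {J}.

6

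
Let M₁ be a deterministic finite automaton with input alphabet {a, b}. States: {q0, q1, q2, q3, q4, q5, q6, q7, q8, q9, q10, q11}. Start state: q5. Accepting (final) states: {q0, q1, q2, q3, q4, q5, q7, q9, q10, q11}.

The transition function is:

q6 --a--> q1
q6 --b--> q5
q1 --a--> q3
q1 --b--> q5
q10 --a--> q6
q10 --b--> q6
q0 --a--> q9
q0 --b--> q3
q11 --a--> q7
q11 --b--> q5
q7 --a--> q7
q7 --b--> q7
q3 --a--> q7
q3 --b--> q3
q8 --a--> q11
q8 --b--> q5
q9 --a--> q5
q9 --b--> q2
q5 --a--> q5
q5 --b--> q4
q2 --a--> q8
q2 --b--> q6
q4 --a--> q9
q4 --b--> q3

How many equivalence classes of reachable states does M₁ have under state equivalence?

7

Reachable states from the start: {q1,q2,q3,q4,q5,q6,q7,q8,q9,q11}. Unreachable: {q0,q10} — drop them.
Start with accepting vs non-accepting: {q1,q2,q3,q4,q5,q7,q9,q11} | {q6,q8}.
Refine {q1,q2,q3,q4,q5,q7,q9,q11} on symbol a: members go to different blocks, giving {q1,q3,q4,q5,q7,q9,q11} and {q2}.
On input b, block {q1,q3,q4,q5,q7,q9,q11} splits into {q1,q3,q4,q5,q7,q11} and {q9}.
On input a, block {q1,q3,q4,q5,q7,q11} splits into {q1,q3,q5,q7,q11} and {q4}.
Split {q1,q3,q5,q7,q11} by δ(·,b) → {q1,q3,q7,q11} and {q5}.
Refine {q1,q3,q7,q11} on symbol b: members go to different blocks, giving {q1,q11} and {q3,q7}.
No further refinement is possible. Final partition (7 blocks): {q1,q11} | {q6,q8} | {q2} | {q9} | {q4} | {q5} | {q3,q7}.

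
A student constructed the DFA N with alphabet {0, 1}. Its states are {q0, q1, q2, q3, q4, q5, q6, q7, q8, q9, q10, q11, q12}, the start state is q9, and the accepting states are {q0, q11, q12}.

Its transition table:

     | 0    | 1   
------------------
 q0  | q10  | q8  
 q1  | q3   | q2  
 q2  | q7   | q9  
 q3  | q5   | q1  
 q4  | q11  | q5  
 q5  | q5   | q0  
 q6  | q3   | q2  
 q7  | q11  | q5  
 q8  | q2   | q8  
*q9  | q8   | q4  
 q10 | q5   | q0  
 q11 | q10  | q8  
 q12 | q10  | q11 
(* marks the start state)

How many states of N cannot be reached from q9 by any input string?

BFS from q9 reaches {q0, q2, q4, q5, q7, q8, q9, q10, q11}; the 4 state(s) q1, q3, q6, q12 are never visited.

4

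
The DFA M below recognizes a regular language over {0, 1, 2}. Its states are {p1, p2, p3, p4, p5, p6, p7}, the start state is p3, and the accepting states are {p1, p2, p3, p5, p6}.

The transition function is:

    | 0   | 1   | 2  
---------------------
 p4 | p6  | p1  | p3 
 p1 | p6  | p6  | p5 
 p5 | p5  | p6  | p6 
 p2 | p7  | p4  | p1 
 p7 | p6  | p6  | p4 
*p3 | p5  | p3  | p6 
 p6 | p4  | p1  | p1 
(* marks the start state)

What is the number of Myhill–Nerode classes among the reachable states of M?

States {p2,p7} cannot be reached from the start state, so discard them.
Start with accepting vs non-accepting: {p1,p3,p5,p6} | {p4}.
Refine {p1,p3,p5,p6} on symbol 0: members go to different blocks, giving {p1,p3,p5} and {p6}.
Split {p1,p3,p5} by δ(·,0) → {p3,p5} and {p1}.
On input 1, block {p3,p5} splits into {p3} and {p5}.
The partition is now stable with 5 blocks: {p3} | {p4} | {p6} | {p1} | {p5}.

5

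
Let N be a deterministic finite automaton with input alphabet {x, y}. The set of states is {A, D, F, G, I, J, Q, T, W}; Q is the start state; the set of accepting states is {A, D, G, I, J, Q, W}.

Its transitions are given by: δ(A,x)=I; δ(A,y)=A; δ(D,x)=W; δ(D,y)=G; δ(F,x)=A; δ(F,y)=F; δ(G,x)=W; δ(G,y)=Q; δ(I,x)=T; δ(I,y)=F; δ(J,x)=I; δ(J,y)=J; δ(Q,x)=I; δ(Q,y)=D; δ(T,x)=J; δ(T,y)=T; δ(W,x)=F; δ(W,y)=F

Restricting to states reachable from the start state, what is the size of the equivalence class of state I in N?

2

Initial partition by acceptance: {A,D,G,I,J,Q,W} | {F,T}.
Refine {A,D,G,I,J,Q,W} on symbol x: members go to different blocks, giving {A,D,G,J,Q} and {I,W}.
Stable partition: {A,D,G,J,Q} | {F,T} | {I,W} — 3 equivalence classes.
State I belongs to the block {I,W}, which has 2 states.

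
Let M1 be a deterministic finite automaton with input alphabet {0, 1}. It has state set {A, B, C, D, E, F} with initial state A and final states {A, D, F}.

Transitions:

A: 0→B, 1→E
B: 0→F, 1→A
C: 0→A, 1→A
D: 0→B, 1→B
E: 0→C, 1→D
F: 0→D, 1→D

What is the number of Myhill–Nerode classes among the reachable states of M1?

Initial partition by acceptance: {A,D,F} | {B,C,E}.
Split {A,D,F} by δ(·,0) → {A,D} and {F}.
On input 0, block {B,C,E} splits into {B} and {C} and {E}.
Refine {A,D} on symbol 1: members go to different blocks, giving {A} and {D}.
No further refinement is possible. Final partition (6 blocks): {A} | {B} | {F} | {C} | {E} | {D}.

6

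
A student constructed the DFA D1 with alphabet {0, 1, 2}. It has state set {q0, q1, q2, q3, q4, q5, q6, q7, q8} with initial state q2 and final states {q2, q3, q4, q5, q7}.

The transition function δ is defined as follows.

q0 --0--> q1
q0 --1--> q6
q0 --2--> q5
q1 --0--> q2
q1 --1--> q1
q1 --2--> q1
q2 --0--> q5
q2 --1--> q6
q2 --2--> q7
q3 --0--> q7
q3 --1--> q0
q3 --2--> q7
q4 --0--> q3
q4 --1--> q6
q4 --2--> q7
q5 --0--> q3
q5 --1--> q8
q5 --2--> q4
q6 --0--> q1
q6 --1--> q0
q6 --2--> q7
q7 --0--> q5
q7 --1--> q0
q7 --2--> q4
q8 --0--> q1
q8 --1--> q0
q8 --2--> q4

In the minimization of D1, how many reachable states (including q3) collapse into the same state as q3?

5

All states are reachable from the start state.
P0 = {q2,q3,q4,q5,q7} | {q0,q1,q6,q8}.
Refine {q0,q1,q6,q8} on symbol 0: members go to different blocks, giving {q0,q6,q8} and {q1}.
The partition is now stable with 3 blocks: {q2,q3,q4,q5,q7} | {q0,q6,q8} | {q1}.
The equivalence class containing q3 is {q2,q3,q4,q5,q7}, of size 5.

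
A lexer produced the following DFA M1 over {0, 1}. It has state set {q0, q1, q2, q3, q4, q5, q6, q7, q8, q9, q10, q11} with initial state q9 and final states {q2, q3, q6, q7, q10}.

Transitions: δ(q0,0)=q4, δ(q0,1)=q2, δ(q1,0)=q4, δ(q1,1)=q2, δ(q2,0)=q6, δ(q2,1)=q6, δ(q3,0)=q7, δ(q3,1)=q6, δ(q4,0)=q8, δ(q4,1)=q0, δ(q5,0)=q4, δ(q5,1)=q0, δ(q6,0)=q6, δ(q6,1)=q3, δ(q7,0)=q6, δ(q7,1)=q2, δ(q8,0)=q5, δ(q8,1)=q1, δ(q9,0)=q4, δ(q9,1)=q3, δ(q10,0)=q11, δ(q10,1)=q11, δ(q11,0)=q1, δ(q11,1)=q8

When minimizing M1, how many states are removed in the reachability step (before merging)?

No path from q9 leads to q10, q11; the other 10 states are all reachable.

2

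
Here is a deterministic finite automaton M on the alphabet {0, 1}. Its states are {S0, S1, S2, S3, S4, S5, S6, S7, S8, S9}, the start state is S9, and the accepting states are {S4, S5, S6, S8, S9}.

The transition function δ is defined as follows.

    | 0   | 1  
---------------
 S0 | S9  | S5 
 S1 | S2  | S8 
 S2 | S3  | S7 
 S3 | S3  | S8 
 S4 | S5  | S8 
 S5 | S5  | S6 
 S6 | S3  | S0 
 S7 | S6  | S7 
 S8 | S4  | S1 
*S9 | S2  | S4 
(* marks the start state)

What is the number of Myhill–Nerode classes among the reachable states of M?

10

Initial partition by acceptance: {S4,S5,S6,S8,S9} | {S0,S1,S2,S3,S7}.
Split {S4,S5,S6,S8,S9} by δ(·,0) → {S4,S5,S8} and {S6,S9}.
Split {S4,S5,S8} by δ(·,1) → {S4} and {S5} and {S8}.
Split {S0,S1,S2,S3,S7} by δ(·,0) → {S1,S2,S3} and {S0,S7}.
On input 1, block {S1,S2,S3} splits into {S1,S3} and {S2}.
On input 0, block {S1,S3} splits into {S1} and {S3}.
Split {S6,S9} by δ(·,0) → {S6} and {S9}.
On input 0, block {S0,S7} splits into {S0} and {S7}.
Stable partition: {S4} | {S1} | {S6} | {S5} | {S8} | {S0} | {S2} | {S3} | {S9} | {S7} — 10 equivalence classes.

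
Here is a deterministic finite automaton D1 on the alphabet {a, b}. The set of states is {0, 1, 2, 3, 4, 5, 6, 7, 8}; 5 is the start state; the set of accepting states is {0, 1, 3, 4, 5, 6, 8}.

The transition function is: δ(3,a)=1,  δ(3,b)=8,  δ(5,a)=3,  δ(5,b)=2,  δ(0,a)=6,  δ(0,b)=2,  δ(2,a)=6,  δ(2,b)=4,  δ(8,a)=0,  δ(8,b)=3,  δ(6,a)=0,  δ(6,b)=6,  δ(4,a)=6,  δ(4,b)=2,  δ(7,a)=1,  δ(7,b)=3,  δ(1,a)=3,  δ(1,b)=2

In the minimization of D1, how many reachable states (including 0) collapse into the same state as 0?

First remove the unreachable states {7}; 8 states remain.
P0 = {0,1,3,4,5,6,8} | {2}.
On input b, block {0,1,3,4,5,6,8} splits into {0,1,4,5} and {3,6,8}.
Stable partition: {0,1,4,5} | {2} | {3,6,8} — 3 equivalence classes.
State 0 belongs to the block {0,1,4,5}, which has 4 states.

4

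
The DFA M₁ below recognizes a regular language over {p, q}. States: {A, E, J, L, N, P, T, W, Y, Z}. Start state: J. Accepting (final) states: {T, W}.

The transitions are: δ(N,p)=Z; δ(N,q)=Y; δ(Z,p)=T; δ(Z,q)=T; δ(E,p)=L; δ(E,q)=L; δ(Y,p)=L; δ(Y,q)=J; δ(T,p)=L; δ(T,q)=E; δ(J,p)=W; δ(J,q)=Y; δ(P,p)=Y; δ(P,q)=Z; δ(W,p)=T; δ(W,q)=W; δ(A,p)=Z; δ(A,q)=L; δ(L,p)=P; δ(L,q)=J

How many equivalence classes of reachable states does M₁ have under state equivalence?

8

First remove the unreachable states {A,N}; 8 states remain.
Start with accepting vs non-accepting: {T,W} | {E,J,L,P,Y,Z}.
Refine {T,W} on symbol p: members go to different blocks, giving {W} and {T}.
Refine {E,J,L,P,Y,Z} on symbol p: members go to different blocks, giving {E,L,P,Y} and {Z} and {J}.
Split {E,L,P,Y} by δ(·,q) → {L,Y} and {E} and {P}.
Split {L,Y} by δ(·,p) → {L} and {Y}.
The partition is now stable with 8 blocks: {W} | {L} | {T} | {Z} | {J} | {E} | {P} | {Y}.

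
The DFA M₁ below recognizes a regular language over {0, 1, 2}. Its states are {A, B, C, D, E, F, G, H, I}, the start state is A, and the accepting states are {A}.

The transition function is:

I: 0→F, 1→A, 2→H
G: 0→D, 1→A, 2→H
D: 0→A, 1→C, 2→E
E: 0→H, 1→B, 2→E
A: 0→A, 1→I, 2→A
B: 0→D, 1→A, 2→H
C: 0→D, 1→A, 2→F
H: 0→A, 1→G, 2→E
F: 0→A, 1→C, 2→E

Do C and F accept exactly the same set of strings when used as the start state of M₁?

Initial partition by acceptance: {A} | {B,C,D,E,F,G,H,I}.
Split {B,C,D,E,F,G,H,I} by δ(·,0) → {B,C,E,G,I} and {D,F,H}.
On input 1, block {B,C,E,G,I} splits into {B,C,G,I} and {E}.
No further refinement is possible. Final partition (4 blocks): {A} | {B,C,G,I} | {D,F,H} | {E}.
C and F end up in different blocks, so they are distinguishable. For instance, the string '0' is accepted from only F.

No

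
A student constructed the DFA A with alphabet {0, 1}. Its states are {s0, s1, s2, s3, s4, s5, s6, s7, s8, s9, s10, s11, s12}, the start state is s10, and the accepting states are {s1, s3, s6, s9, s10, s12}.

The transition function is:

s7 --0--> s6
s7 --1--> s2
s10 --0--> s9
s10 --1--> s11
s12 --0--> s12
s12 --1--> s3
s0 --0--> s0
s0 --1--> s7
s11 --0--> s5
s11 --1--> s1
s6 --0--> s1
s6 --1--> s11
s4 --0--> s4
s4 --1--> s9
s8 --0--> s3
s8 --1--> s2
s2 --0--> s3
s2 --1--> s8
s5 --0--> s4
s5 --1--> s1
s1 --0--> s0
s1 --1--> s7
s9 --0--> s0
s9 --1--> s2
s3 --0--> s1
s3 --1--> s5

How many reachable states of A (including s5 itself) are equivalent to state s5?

States {s12} cannot be reached from the start state, so discard them.
P0 = {s1,s3,s6,s9,s10} | {s0,s2,s4,s5,s7,s8,s11}.
Refine {s1,s3,s6,s9,s10} on symbol 0: members go to different blocks, giving {s3,s6,s10} and {s1,s9}.
Refine {s0,s2,s4,s5,s7,s8,s11} on symbol 0: members go to different blocks, giving {s0,s4,s5,s11} and {s2,s7,s8}.
On input 1, block {s0,s4,s5,s11} splits into {s4,s5,s11} and {s0}.
Stable partition: {s3,s6,s10} | {s4,s5,s11} | {s1,s9} | {s2,s7,s8} | {s0} — 5 equivalence classes.
State s5 belongs to the block {s4,s5,s11}, which has 3 states.

3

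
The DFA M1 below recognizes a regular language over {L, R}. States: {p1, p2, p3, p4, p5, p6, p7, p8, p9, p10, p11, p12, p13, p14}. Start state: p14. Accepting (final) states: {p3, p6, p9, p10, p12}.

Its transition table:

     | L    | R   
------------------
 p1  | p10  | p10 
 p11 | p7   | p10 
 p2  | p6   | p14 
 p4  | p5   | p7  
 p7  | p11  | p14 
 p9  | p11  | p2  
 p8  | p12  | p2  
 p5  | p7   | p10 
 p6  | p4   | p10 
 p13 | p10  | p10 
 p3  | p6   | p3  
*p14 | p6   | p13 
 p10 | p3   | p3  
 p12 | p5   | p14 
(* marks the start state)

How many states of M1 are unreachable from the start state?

No path from p14 leads to p1, p2, p8, p9, p12; the other 9 states are all reachable.

5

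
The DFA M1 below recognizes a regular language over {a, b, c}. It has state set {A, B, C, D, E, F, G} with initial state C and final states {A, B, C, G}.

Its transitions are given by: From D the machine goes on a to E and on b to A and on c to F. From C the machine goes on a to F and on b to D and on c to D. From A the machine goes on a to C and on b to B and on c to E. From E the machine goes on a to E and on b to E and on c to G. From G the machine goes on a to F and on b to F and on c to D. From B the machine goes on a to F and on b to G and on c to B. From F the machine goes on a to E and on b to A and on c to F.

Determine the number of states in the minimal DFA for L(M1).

All states are reachable from the start state.
Start with accepting vs non-accepting: {A,B,C,G} | {D,E,F}.
On input a, block {A,B,C,G} splits into {B,C,G} and {A}.
On input b, block {B,C,G} splits into {C,G} and {B}.
Split {D,E,F} by δ(·,b) → {D,F} and {E}.
Stable partition: {C,G} | {D,F} | {A} | {B} | {E} — 5 equivalence classes.

5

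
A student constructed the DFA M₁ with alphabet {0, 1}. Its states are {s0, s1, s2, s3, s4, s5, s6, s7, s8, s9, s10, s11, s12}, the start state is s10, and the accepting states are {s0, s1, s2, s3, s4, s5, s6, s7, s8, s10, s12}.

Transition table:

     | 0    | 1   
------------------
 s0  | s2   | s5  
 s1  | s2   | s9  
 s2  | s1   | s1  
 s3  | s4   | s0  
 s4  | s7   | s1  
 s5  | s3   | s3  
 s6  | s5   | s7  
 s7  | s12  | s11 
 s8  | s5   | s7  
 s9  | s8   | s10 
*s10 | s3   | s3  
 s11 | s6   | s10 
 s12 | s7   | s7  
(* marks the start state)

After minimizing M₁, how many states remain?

7

Start with accepting vs non-accepting: {s0,s1,s2,s3,s4,s5,s6,s7,s8,s10,s12} | {s9,s11}.
On input 1, block {s0,s1,s2,s3,s4,s5,s6,s7,s8,s10,s12} splits into {s0,s2,s3,s4,s5,s6,s8,s10,s12} and {s1,s7}.
Split {s0,s2,s3,s4,s5,s6,s8,s10,s12} by δ(·,0) → {s0,s3,s5,s6,s8,s10} and {s2,s4,s12}.
On input 0, block {s0,s3,s5,s6,s8,s10} splits into {s5,s6,s8,s10} and {s0,s3}.
Split {s5,s6,s8,s10} by δ(·,0) → {s5,s10} and {s6,s8}.
Refine {s0,s3} on symbol 1: members go to different blocks, giving {s0} and {s3}.
The partition is now stable with 7 blocks: {s5,s10} | {s9,s11} | {s1,s7} | {s2,s4,s12} | {s0} | {s6,s8} | {s3}.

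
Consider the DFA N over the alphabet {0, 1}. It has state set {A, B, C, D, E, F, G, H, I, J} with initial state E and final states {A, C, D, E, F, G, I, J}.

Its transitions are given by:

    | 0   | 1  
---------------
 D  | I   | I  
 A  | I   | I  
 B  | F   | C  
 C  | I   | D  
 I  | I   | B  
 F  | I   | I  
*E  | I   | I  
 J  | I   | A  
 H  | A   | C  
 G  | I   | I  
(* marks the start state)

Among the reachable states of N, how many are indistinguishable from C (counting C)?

1

States {A,G,H,J} cannot be reached from the start state, so discard them.
Initial partition by acceptance: {C,D,E,F,I} | {B}.
Refine {C,D,E,F,I} on symbol 1: members go to different blocks, giving {C,D,E,F} and {I}.
On input 1, block {C,D,E,F} splits into {D,E,F} and {C}.
Stable partition: {D,E,F} | {B} | {I} | {C} — 4 equivalence classes.
State C belongs to the block {C}, which has 1 states.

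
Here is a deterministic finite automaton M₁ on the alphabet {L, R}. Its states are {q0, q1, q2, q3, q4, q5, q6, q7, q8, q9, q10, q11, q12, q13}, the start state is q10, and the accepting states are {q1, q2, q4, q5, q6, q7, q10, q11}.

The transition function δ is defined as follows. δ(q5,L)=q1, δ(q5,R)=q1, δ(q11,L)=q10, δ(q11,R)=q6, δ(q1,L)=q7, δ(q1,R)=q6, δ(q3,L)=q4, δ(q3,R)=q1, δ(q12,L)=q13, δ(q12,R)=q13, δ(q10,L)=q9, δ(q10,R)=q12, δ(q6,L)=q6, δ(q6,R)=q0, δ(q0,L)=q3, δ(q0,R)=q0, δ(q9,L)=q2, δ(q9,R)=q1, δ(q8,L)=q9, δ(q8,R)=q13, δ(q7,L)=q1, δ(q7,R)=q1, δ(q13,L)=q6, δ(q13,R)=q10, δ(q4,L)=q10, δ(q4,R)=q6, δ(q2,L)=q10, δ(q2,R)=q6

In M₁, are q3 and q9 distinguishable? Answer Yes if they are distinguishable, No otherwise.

Reachable states from the start: {q0,q1,q2,q3,q4,q6,q7,q9,q10,q12,q13}. Unreachable: {q5,q8,q11} — drop them.
Initial partition by acceptance: {q1,q2,q4,q6,q7,q10} | {q0,q3,q9,q12,q13}.
Split {q1,q2,q4,q6,q7,q10} by δ(·,L) → {q1,q2,q4,q6,q7} and {q10}.
Refine {q1,q2,q4,q6,q7} on symbol L: members go to different blocks, giving {q1,q6,q7} and {q2,q4}.
Refine {q1,q6,q7} on symbol R: members go to different blocks, giving {q1,q7} and {q6}.
Refine {q1,q7} on symbol R: members go to different blocks, giving {q1} and {q7}.
Refine {q0,q3,q9,q12,q13} on symbol L: members go to different blocks, giving {q0,q12} and {q3,q9} and {q13}.
On input L, block {q0,q12} splits into {q0} and {q12}.
No further refinement is possible. Final partition (9 blocks): {q1} | {q0} | {q10} | {q2,q4} | {q6} | {q7} | {q3,q9} | {q13} | {q12}.
q3 and q9 lie in the same block of the stable partition, so they are equivalent — no string distinguishes them.

No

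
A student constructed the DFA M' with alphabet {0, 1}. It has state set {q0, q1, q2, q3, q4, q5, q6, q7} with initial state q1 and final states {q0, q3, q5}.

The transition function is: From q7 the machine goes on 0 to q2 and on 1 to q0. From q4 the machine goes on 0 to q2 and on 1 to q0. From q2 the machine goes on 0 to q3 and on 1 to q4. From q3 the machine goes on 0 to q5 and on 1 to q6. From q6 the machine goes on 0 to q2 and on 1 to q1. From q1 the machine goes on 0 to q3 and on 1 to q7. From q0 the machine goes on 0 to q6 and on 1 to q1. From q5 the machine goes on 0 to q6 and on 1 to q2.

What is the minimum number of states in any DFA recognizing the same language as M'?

5

Initial partition by acceptance: {q0,q3,q5} | {q1,q2,q4,q6,q7}.
On input 0, block {q0,q3,q5} splits into {q0,q5} and {q3}.
Refine {q1,q2,q4,q6,q7} on symbol 0: members go to different blocks, giving {q4,q6,q7} and {q1,q2}.
On input 1, block {q4,q6,q7} splits into {q4,q7} and {q6}.
The partition is now stable with 5 blocks: {q0,q5} | {q4,q7} | {q3} | {q1,q2} | {q6}.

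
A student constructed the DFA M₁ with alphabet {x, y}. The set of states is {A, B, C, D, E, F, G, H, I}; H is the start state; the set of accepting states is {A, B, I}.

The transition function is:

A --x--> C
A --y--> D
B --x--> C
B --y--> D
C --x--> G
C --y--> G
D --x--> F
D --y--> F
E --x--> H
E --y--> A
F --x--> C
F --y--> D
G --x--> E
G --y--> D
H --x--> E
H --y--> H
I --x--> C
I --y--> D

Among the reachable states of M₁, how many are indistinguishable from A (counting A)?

Reachable states from the start: {A,C,D,E,F,G,H}. Unreachable: {B,I} — drop them.
Initial partition by acceptance: {A} | {C,D,E,F,G,H}.
Split {C,D,E,F,G,H} by δ(·,y) → {C,D,F,G,H} and {E}.
On input x, block {C,D,F,G,H} splits into {C,D,F} and {G,H}.
On input x, block {C,D,F} splits into {D,F} and {C}.
Split {D,F} by δ(·,x) → {D} and {F}.
Split {G,H} by δ(·,y) → {G} and {H}.
No further refinement is possible. Final partition (7 blocks): {A} | {D} | {E} | {G} | {C} | {F} | {H}.
The equivalence class containing A is {A}, of size 1.

1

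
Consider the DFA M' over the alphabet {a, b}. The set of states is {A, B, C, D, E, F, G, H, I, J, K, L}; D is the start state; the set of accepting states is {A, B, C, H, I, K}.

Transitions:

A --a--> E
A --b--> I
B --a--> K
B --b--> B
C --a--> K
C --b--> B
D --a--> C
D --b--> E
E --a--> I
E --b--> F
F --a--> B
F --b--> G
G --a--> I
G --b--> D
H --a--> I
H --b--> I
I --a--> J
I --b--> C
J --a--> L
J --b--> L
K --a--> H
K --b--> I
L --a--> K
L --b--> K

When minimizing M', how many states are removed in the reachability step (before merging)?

BFS from D reaches {B, C, D, E, F, G, H, I, J, K, L}; the 1 state(s) A are never visited.

1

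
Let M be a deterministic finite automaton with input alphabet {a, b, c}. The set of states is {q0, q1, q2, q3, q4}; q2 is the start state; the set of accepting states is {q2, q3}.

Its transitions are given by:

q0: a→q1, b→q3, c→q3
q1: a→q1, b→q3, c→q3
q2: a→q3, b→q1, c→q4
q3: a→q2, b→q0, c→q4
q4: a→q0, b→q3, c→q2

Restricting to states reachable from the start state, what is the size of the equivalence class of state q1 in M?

All states are reachable from the start state.
P0 = {q2,q3} | {q0,q1,q4}.
No further refinement is possible. Final partition (2 blocks): {q2,q3} | {q0,q1,q4}.
The equivalence class containing q1 is {q0,q1,q4}, of size 3.

3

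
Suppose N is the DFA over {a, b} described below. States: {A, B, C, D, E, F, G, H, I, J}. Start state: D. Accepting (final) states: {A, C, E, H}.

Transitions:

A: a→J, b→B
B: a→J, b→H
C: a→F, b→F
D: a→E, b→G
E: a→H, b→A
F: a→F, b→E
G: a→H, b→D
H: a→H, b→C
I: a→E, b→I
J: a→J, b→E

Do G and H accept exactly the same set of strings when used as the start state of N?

States {I} cannot be reached from the start state, so discard them.
Start with accepting vs non-accepting: {A,C,E,H} | {B,D,F,G,J}.
Refine {A,C,E,H} on symbol a: members go to different blocks, giving {A,C} and {E,H}.
Split {B,D,F,G,J} by δ(·,a) → {B,F,J} and {D,G}.
No further refinement is possible. Final partition (4 blocks): {A,C} | {B,F,J} | {E,H} | {D,G}.
G and H end up in different blocks, so they are distinguishable. For instance, the string 'ε' is accepted from only H.

No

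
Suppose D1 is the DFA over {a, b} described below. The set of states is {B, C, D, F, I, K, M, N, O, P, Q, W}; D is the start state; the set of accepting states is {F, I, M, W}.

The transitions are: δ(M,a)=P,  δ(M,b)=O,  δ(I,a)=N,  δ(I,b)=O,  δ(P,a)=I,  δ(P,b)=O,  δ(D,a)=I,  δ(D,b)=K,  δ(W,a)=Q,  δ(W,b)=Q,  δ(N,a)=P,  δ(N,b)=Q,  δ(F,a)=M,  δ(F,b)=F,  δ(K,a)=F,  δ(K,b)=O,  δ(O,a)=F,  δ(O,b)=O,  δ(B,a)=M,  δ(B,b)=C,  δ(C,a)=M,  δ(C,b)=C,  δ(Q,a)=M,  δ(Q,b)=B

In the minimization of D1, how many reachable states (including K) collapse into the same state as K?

States {W} cannot be reached from the start state, so discard them.
Start with accepting vs non-accepting: {F,I,M} | {B,C,D,K,N,O,P,Q}.
On input a, block {F,I,M} splits into {I,M} and {F}.
Refine {B,C,D,K,N,O,P,Q} on symbol a: members go to different blocks, giving {B,C,D,P,Q} and {K,O} and {N}.
Refine {I,M} on symbol a: members go to different blocks, giving {M} and {I}.
Refine {B,C,D,P,Q} on symbol a: members go to different blocks, giving {B,C,Q} and {D,P}.
No further refinement is possible. Final partition (7 blocks): {M} | {B,C,Q} | {F} | {K,O} | {N} | {I} | {D,P}.
The equivalence class containing K is {K,O}, of size 2.

2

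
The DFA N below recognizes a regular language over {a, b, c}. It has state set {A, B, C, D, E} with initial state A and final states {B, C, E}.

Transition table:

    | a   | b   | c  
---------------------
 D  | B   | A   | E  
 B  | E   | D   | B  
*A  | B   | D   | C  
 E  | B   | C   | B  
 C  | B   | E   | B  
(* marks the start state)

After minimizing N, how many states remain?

3

All states are reachable from the start state.
Initial partition by acceptance: {B,C,E} | {A,D}.
Split {B,C,E} by δ(·,b) → {C,E} and {B}.
The partition is now stable with 3 blocks: {C,E} | {A,D} | {B}.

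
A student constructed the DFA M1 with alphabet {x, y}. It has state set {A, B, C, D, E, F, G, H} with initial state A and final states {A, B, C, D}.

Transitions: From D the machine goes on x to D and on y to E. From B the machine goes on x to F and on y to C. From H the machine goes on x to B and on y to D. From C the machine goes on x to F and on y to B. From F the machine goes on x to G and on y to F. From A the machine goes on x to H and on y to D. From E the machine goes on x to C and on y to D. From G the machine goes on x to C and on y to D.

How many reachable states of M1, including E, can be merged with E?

All states are reachable from the start state.
P0 = {A,B,C,D} | {E,F,G,H}.
On input x, block {A,B,C,D} splits into {A,B,C} and {D}.
On input y, block {A,B,C} splits into {B,C} and {A}.
On input x, block {E,F,G,H} splits into {E,G,H} and {F}.
No further refinement is possible. Final partition (5 blocks): {B,C} | {E,G,H} | {D} | {A} | {F}.
State E belongs to the block {E,G,H}, which has 3 states.

3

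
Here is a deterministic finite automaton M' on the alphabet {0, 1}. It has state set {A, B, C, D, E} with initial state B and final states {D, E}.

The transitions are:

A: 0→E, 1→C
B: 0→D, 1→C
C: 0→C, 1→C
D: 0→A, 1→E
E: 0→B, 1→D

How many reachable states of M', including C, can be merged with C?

Every state is reachable, so we keep all 5.
P0 = {D,E} | {A,B,C}.
On input 0, block {A,B,C} splits into {A,B} and {C}.
No further refinement is possible. Final partition (3 blocks): {D,E} | {A,B} | {C}.
The equivalence class containing C is {C}, of size 1.

1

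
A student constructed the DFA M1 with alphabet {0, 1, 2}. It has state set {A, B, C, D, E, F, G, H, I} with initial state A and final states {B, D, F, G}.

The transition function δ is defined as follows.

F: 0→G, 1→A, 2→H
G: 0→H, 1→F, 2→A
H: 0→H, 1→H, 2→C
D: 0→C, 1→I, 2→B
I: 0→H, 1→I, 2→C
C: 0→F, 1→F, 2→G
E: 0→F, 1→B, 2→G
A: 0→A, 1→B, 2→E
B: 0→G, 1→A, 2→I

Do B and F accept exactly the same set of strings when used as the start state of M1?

States {D} cannot be reached from the start state, so discard them.
P0 = {B,F,G} | {A,C,E,H,I}.
Refine {B,F,G} on symbol 0: members go to different blocks, giving {B,F} and {G}.
Refine {A,C,E,H,I} on symbol 0: members go to different blocks, giving {A,H,I} and {C,E}.
Refine {A,H,I} on symbol 1: members go to different blocks, giving {H,I} and {A}.
Stable partition: {B,F} | {H,I} | {G} | {C,E} | {A} — 5 equivalence classes.
B and F lie in the same block of the stable partition, so they are equivalent — no string distinguishes them.

Yes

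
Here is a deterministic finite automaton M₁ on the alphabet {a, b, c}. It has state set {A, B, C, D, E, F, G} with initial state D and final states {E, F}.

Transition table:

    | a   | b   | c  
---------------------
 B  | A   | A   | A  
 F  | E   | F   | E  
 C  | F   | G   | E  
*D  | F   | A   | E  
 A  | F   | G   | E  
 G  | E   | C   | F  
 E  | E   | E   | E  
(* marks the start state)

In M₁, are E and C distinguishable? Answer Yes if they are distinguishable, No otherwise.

Yes

States {B} cannot be reached from the start state, so discard them.
Start with accepting vs non-accepting: {E,F} | {A,C,D,G}.
Stable partition: {E,F} | {A,C,D,G} — 2 equivalence classes.
E and C end up in different blocks, so they are distinguishable. For instance, the string 'ε' is accepted from only E.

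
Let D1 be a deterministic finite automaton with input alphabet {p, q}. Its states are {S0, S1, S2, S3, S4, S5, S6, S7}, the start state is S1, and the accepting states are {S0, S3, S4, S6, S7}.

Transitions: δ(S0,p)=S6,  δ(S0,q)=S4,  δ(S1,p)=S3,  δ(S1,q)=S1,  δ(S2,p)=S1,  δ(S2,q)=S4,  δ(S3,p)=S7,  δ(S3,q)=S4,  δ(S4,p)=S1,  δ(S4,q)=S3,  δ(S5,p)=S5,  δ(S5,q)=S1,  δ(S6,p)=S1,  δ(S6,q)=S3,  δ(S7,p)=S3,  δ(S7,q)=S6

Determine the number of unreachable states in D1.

No path from S1 leads to S0, S2, S5; the other 5 states are all reachable.

3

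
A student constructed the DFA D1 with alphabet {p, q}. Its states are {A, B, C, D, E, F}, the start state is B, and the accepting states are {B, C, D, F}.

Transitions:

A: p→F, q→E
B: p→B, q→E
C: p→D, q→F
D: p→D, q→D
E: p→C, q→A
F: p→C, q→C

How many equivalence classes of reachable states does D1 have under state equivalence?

Every state is reachable, so we keep all 6.
Start with accepting vs non-accepting: {B,C,D,F} | {A,E}.
Split {B,C,D,F} by δ(·,q) → {C,D,F} and {B}.
The partition is now stable with 3 blocks: {C,D,F} | {A,E} | {B}.

3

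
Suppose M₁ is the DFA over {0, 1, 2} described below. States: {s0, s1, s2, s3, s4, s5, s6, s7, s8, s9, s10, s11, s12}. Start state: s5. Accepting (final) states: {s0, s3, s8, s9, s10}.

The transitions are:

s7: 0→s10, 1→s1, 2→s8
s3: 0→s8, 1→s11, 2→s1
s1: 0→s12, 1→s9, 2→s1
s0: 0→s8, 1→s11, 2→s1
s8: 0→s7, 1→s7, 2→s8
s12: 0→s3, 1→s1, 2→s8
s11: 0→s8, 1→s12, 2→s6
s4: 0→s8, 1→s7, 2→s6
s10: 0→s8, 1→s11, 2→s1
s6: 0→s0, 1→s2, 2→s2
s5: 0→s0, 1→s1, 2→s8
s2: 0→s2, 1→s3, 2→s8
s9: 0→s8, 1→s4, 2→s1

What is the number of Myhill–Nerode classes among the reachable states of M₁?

Every state is reachable, so we keep all 13.
Start with accepting vs non-accepting: {s0,s3,s8,s9,s10} | {s1,s2,s4,s5,s6,s7,s11,s12}.
On input 0, block {s0,s3,s8,s9,s10} splits into {s0,s3,s9,s10} and {s8}.
Split {s1,s2,s4,s5,s6,s7,s11,s12} by δ(·,0) → {s5,s6,s7,s12} and {s1,s2} and {s4,s11}.
On input 2, block {s5,s6,s7,s12} splits into {s5,s7,s12} and {s6}.
Refine {s1,s2} on symbol 0: members go to different blocks, giving {s1} and {s2}.
Stable partition: {s0,s3,s9,s10} | {s5,s7,s12} | {s8} | {s1} | {s4,s11} | {s6} | {s2} — 7 equivalence classes.

7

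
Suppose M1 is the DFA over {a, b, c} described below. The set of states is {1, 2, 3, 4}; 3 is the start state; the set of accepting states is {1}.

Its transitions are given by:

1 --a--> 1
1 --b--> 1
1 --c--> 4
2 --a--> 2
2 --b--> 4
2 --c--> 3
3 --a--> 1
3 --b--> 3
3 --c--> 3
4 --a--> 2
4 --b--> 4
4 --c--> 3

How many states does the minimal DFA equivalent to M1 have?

3

Initial partition by acceptance: {1} | {2,3,4}.
Refine {2,3,4} on symbol a: members go to different blocks, giving {2,4} and {3}.
Stable partition: {1} | {2,4} | {3} — 3 equivalence classes.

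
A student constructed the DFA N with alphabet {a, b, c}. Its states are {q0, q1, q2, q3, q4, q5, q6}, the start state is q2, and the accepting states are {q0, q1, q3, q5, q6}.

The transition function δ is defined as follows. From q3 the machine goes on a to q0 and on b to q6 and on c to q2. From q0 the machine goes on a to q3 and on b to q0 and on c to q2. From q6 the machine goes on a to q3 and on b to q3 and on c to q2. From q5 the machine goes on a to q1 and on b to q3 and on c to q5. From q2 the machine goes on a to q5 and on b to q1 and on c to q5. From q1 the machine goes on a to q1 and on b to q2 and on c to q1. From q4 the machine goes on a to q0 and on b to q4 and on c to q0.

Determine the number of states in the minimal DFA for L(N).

4

States {q4} cannot be reached from the start state, so discard them.
Initial partition by acceptance: {q0,q1,q3,q5,q6} | {q2}.
Split {q0,q1,q3,q5,q6} by δ(·,b) → {q0,q3,q5,q6} and {q1}.
Refine {q0,q3,q5,q6} on symbol a: members go to different blocks, giving {q0,q3,q6} and {q5}.
Stable partition: {q0,q3,q6} | {q2} | {q1} | {q5} — 4 equivalence classes.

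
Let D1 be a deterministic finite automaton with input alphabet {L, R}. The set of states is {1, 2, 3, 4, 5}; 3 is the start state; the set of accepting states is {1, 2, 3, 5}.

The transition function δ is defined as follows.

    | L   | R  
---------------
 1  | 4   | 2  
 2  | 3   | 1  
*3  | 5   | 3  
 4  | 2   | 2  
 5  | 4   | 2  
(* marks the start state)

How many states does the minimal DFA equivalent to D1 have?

4

All states are reachable from the start state.
P0 = {1,2,3,5} | {4}.
Refine {1,2,3,5} on symbol L: members go to different blocks, giving {1,5} and {2,3}.
Split {2,3} by δ(·,L) → {2} and {3}.
Stable partition: {1,5} | {4} | {2} | {3} — 4 equivalence classes.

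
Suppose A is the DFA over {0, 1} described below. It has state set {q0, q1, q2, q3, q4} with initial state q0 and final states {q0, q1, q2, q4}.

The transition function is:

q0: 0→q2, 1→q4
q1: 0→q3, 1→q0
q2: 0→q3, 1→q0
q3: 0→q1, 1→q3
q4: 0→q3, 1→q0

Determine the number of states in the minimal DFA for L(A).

3

Every state is reachable, so we keep all 5.
Initial partition by acceptance: {q0,q1,q2,q4} | {q3}.
Split {q0,q1,q2,q4} by δ(·,0) → {q1,q2,q4} and {q0}.
Stable partition: {q1,q2,q4} | {q3} | {q0} — 3 equivalence classes.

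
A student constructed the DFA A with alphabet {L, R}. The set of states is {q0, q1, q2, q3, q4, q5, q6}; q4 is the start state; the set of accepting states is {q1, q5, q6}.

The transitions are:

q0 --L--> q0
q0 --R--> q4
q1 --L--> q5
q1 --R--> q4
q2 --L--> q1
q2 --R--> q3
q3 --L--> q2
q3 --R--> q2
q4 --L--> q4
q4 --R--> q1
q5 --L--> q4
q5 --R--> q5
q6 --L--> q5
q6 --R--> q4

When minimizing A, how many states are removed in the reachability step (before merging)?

4

Starting at q4 and following transitions, the reachable set is {q1, q4, q5}. That leaves q0, q2, q3, q6 unreachable — 4 in total.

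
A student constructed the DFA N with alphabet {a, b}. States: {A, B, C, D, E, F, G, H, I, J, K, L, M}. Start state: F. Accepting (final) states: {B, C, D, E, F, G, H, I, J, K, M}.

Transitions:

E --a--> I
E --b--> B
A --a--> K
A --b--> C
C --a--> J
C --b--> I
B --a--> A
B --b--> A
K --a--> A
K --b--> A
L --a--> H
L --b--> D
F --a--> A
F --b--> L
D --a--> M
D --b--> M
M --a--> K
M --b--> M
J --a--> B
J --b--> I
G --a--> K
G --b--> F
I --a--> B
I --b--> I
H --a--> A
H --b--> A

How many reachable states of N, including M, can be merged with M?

3

First remove the unreachable states {E,G}; 11 states remain.
Initial partition by acceptance: {B,C,D,F,H,I,J,K,M} | {A,L}.
Refine {B,C,D,F,H,I,J,K,M} on symbol a: members go to different blocks, giving {C,D,I,J,M} and {B,F,H,K}.
Split {C,D,I,J,M} by δ(·,a) → {I,J,M} and {C,D}.
No further refinement is possible. Final partition (4 blocks): {I,J,M} | {A,L} | {B,F,H,K} | {C,D}.
State M belongs to the block {I,J,M}, which has 3 states.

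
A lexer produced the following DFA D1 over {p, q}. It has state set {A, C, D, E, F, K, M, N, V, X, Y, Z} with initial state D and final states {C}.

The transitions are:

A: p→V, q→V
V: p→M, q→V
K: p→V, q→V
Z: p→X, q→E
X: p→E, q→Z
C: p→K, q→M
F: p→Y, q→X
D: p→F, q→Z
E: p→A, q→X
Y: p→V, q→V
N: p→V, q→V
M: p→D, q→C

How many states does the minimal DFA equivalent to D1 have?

Reachable states from the start: {A,C,D,E,F,K,M,V,X,Y,Z}. Unreachable: {N} — drop them.
P0 = {C} | {A,D,E,F,K,M,V,X,Y,Z}.
On input q, block {A,D,E,F,K,M,V,X,Y,Z} splits into {A,D,E,F,K,V,X,Y,Z} and {M}.
On input p, block {A,D,E,F,K,V,X,Y,Z} splits into {A,D,E,F,K,X,Y,Z} and {V}.
On input p, block {A,D,E,F,K,X,Y,Z} splits into {D,E,F,X,Z} and {A,K,Y}.
Split {D,E,F,X,Z} by δ(·,p) → {D,X,Z} and {E,F}.
On input p, block {D,X,Z} splits into {D,X} and {Z}.
The partition is now stable with 7 blocks: {C} | {D,X} | {M} | {V} | {A,K,Y} | {E,F} | {Z}.

7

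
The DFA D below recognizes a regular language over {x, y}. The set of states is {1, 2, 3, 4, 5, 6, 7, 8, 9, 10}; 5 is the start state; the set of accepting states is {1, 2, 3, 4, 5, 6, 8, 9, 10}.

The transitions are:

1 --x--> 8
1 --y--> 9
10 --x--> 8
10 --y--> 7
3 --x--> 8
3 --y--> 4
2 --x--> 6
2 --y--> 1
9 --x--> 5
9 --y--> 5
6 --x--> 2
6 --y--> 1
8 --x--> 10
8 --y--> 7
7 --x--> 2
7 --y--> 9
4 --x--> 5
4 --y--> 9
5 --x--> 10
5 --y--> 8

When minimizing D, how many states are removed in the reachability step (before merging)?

Starting at 5 and following transitions, the reachable set is {1, 2, 5, 6, 7, 8, 9, 10}. That leaves 3, 4 unreachable — 2 in total.

2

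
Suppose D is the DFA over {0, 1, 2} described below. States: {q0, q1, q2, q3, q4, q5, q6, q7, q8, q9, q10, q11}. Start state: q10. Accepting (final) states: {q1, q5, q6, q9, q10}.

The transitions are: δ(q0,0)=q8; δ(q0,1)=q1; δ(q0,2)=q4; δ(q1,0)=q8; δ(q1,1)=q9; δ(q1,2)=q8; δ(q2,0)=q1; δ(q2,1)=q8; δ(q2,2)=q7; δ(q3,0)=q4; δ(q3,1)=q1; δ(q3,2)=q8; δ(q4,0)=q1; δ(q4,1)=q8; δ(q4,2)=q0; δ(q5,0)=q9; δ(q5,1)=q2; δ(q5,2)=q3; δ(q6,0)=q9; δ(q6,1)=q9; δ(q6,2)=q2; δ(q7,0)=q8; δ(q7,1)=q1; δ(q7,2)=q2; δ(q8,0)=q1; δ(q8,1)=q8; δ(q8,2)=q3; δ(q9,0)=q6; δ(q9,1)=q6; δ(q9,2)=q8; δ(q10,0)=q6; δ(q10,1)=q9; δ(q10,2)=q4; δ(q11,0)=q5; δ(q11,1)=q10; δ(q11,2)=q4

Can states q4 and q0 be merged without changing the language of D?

First remove the unreachable states {q5,q11}; 10 states remain.
Start with accepting vs non-accepting: {q1,q6,q9,q10} | {q0,q2,q3,q4,q7,q8}.
On input 0, block {q1,q6,q9,q10} splits into {q6,q9,q10} and {q1}.
Split {q0,q2,q3,q4,q7,q8} by δ(·,0) → {q0,q3,q7} and {q2,q4,q8}.
Stable partition: {q6,q9,q10} | {q0,q3,q7} | {q1} | {q2,q4,q8} — 4 equivalence classes.
q4 and q0 end up in different blocks, so they are distinguishable. For instance, the string '0' is accepted from only q4.

No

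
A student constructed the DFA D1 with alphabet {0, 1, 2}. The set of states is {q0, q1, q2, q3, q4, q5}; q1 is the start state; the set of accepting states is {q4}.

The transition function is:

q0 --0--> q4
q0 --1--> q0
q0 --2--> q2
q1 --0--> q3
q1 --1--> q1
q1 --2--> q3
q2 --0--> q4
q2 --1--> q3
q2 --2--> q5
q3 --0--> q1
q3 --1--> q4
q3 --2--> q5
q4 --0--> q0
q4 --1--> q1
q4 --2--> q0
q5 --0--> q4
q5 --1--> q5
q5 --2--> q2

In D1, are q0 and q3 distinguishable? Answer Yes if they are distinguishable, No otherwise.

P0 = {q4} | {q0,q1,q2,q3,q5}.
On input 0, block {q0,q1,q2,q3,q5} splits into {q0,q2,q5} and {q1,q3}.
On input 1, block {q0,q2,q5} splits into {q0,q5} and {q2}.
Refine {q1,q3} on symbol 1: members go to different blocks, giving {q1} and {q3}.
Stable partition: {q4} | {q0,q5} | {q1} | {q2} | {q3} — 5 equivalence classes.
q0 and q3 end up in different blocks, so they are distinguishable. For instance, the string '0' is accepted from only q0.

Yes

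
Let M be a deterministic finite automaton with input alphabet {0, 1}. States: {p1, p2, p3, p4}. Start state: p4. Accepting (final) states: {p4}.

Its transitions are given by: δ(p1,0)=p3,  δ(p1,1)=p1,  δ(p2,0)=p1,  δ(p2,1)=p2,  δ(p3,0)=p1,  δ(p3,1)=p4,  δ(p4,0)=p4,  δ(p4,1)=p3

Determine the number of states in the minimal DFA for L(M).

Reachable states from the start: {p1,p3,p4}. Unreachable: {p2} — drop them.
Initial partition by acceptance: {p4} | {p1,p3}.
Split {p1,p3} by δ(·,1) → {p1} and {p3}.
No further refinement is possible. Final partition (3 blocks): {p4} | {p1} | {p3}.

3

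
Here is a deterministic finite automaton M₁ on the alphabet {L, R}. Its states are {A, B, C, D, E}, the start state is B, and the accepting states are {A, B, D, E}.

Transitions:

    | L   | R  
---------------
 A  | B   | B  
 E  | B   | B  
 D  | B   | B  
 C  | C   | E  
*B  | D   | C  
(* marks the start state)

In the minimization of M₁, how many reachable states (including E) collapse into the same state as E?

2

Reachable states from the start: {B,C,D,E}. Unreachable: {A} — drop them.
Initial partition by acceptance: {B,D,E} | {C}.
Split {B,D,E} by δ(·,R) → {D,E} and {B}.
No further refinement is possible. Final partition (3 blocks): {D,E} | {C} | {B}.
The equivalence class containing E is {D,E}, of size 2.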